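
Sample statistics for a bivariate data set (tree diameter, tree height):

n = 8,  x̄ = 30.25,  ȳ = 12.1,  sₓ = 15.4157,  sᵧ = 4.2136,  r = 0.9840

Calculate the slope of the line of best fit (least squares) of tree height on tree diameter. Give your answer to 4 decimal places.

b = r · sᵧ/sₓ = 0.984 · 4.2136/15.4157 = 0.268958

0.2690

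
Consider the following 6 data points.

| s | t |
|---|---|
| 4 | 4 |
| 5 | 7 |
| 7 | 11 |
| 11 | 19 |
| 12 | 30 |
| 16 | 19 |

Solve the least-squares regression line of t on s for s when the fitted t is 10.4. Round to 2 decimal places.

n = 6, Σx = 55, Σy = 90, Σxy = 1001, Σx² = 611
Sxx = Σx² − (Σx)²/n = 611 − 504.166667 = 106.833333
Sxy = Σxy − (Σx)(Σy)/n = 1001 − 825 = 176
b = Sxy/Sxx = 176/106.833333 = 1.647426
a = ȳ − b·x̄ = 15 − 1.647426·9.166667 = -0.101404
Set a + b·x = 10.4: x = (10.4 − (-0.101404)) / 1.647426 = 6.374432

6.37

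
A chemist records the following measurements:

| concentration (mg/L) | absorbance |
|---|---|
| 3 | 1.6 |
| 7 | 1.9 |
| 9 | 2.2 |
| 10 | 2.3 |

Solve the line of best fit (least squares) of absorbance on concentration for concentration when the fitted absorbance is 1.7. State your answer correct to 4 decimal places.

n = 4, Σx = 29, Σy = 8, Σxy = 60.9, Σx² = 239
Sxx = Σx² − (Σx)²/n = 239 − 210.25 = 28.75
Sxy = Σxy − (Σx)(Σy)/n = 60.9 − 58 = 2.9
b = Sxy/Sxx = 2.9/28.75 = 0.100870
a = ȳ − b·x̄ = 2 − 0.100870·7.25 = 1.268696
Set a + b·x = 1.7: x = (1.7 − 1.268696) / 0.100870 = 4.275862

4.2759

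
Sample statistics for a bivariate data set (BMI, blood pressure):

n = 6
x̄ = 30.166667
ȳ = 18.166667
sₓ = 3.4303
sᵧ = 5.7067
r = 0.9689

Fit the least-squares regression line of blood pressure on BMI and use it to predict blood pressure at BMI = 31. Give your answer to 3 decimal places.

b = r · sᵧ/sₓ = 0.9689 · 5.7067/3.4303 = 1.611877
a = ȳ − b·x̄ = 18.166667 − 1.611877·30.166667 = -30.458289
ŷ(31) = a + b·31 = -30.458289 + 1.611877·31 = 19.509897

19.510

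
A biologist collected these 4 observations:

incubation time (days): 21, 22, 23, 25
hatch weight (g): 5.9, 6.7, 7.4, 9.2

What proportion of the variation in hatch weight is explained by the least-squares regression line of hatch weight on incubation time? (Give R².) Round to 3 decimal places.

n = 4, Σx = 91, Σy = 29.2, Σxy = 671.5, Σx² = 2079, Σy² = 219.1
Sxx = Σx² − (Σx)²/n = 2079 − 2070.25 = 8.75
Sxy = Σxy − (Σx)(Σy)/n = 671.5 − 664.3 = 7.2
Syy = Σy² − (Σy)²/n = 219.1 − 213.16 = 5.94
R² = Sxy²/(Sxx·Syy) = (7.2)²/(8.75·5.94) = 0.997403

0.997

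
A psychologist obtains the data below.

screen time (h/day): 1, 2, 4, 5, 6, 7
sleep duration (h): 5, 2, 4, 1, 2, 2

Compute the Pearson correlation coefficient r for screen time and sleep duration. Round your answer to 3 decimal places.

-0.612

n = 6, Σx = 25, Σy = 16, Σxy = 56, Σx² = 131, Σy² = 54
Sxx = Σx² − (Σx)²/n = 131 − 104.166667 = 26.833333
Sxy = Σxy − (Σx)(Σy)/n = 56 − 66.666667 = -10.666667
Syy = Σy² − (Σy)²/n = 54 − 42.666667 = 11.333333
r = Sxy/√(Sxx·Syy) = -10.666667/√(304.111111) = -10.666667/17.438782 = -0.611664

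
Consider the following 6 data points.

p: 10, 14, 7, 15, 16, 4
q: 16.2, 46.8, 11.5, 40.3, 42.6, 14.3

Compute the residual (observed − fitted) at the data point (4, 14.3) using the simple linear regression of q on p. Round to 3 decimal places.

6.943

n = 6, Σx = 66, Σy = 171.7, Σxy = 2241, Σx² = 842
Sxx = Σx² − (Σx)²/n = 842 − 726 = 116
Sxy = Σxy − (Σx)(Σy)/n = 2241 − 1888.7 = 352.3
b = Sxy/Sxx = 352.3/116 = 3.037069
a = ȳ − b·x̄ = 28.616667 − 3.037069·11 = -4.791092
ŷ(4) = -4.791092 + 3.037069·4 = 7.357184
residual = y − ŷ = 14.3 − 7.357184 = 6.942816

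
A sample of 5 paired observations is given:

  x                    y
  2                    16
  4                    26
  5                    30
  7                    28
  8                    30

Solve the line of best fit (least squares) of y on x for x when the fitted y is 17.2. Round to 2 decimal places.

0.84

n = 5, Σx = 26, Σy = 130, Σxy = 722, Σx² = 158
Sxx = Σx² − (Σx)²/n = 158 − 135.2 = 22.8
Sxy = Σxy − (Σx)(Σy)/n = 722 − 676 = 46
b = Sxy/Sxx = 46/22.8 = 2.017544
a = ȳ − b·x̄ = 26 − 2.017544·5.2 = 15.508772
Set a + b·x = 17.2: x = (17.2 − 15.508772) / 2.017544 = 0.838261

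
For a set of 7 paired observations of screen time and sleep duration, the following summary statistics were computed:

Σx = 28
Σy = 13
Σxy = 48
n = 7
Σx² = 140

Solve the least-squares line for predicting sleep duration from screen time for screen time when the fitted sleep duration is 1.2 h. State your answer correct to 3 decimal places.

Sxx = Σx² − (Σx)²/n = 140 − 112 = 28
Sxy = Σxy − (Σx)(Σy)/n = 48 − 52 = -4
b = Sxy/Sxx = -4/28 = -0.142857
a = ȳ − b·x̄ = 1.857143 − (-0.142857)·4 = 2.428571
Set a + b·x = 1.2: x = (1.2 − 2.428571) / (-0.142857) = 8.6

8.600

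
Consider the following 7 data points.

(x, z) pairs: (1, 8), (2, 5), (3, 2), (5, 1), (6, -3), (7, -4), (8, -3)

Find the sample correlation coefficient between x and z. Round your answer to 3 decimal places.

-0.956

n = 7, Σx = 32, Σy = 6, Σxy = -41, Σx² = 188, Σy² = 128
Sxx = Σx² − (Σx)²/n = 188 − 146.285714 = 41.714286
Sxy = Σxy − (Σx)(Σy)/n = -41 − 27.428571 = -68.428571
Syy = Σy² − (Σy)²/n = 128 − 5.142857 = 122.857143
r = Sxy/√(Sxx·Syy) = -68.428571/√(5124.897959) = -68.428571/71.588393 = -0.955861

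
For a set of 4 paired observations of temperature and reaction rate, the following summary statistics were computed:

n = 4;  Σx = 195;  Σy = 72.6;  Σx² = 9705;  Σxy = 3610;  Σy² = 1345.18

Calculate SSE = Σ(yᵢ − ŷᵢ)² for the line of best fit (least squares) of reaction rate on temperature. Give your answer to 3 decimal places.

2.305

Sxx = Σx² − (Σx)²/n = 9705 − 9506.25 = 198.75
Sxy = Σxy − (Σx)(Σy)/n = 3610 − 3539.25 = 70.75
Syy = Σy² − (Σy)²/n = 1345.18 − 1317.69 = 27.49
b = Sxy/Sxx = 70.75/198.75 = 0.355975
SSE = Syy − b·Sxy = 27.49 − 0.355975·70.75 = 2.304780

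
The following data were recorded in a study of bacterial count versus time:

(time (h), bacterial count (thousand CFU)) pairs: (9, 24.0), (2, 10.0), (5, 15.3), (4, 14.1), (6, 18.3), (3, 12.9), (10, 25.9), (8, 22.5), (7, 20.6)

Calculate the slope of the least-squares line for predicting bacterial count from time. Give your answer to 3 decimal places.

1.983

n = 9, Σx = 54, Σy = 163.6, Σxy = 1100.6, Σx² = 384
Sxx = Σx² − (Σx)²/n = 384 − 324 = 60
Sxy = Σxy − (Σx)(Σy)/n = 1100.6 − 981.6 = 119
b = Sxy/Sxx = 119/60 = 1.983333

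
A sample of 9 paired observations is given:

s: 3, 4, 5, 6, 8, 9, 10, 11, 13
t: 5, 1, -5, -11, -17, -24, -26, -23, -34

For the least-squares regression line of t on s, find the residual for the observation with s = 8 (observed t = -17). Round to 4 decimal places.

n = 9, Σx = 69, Σy = -134, Σxy = -1379, Σx² = 621
Sxx = Σx² − (Σx)²/n = 621 − 529 = 92
Sxy = Σxy − (Σx)(Σy)/n = -1379 − (-1027.333333) = -351.666667
b = Sxy/Sxx = -351.666667/92 = -3.822464
a = ȳ − b·x̄ = -14.888889 − (-3.822464)·7.666667 = 14.416667
ŷ(8) = 14.416667 + (-3.822464)·8 = -16.163043
residual = y − ŷ = -17 − (-16.163043) = -0.836957

-0.8370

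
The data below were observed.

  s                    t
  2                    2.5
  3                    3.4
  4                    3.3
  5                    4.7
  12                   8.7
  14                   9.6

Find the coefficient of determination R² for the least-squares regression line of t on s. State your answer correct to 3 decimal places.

n = 6, Σx = 40, Σy = 32.2, Σxy = 290.7, Σx² = 394, Σy² = 218.64
Sxx = Σx² − (Σx)²/n = 394 − 266.666667 = 127.333333
Sxy = Σxy − (Σx)(Σy)/n = 290.7 − 214.666667 = 76.033333
Syy = Σy² − (Σy)²/n = 218.64 − 172.806667 = 45.833333
R² = Sxy²/(Sxx·Syy) = (76.033333)²/(127.333333·45.833333) = 0.990568

0.991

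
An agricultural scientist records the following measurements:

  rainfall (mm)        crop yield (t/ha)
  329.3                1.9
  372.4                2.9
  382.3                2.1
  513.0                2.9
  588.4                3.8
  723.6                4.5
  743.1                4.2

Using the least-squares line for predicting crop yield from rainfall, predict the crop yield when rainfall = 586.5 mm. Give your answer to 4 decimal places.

n = 7, Σx = 3652.1, Σy = 22.3, Σxy = 12609.3, Σx² = 2078451.67
Sxx = Σx² − (Σx)²/n = 2078451.67 − 1905404.915714 = 173046.754286
Sxy = Σxy − (Σx)(Σy)/n = 12609.3 − 11634.547143 = 974.752857
b = Sxy/Sxx = 974.752857/173046.754286 = 0.005633
a = ȳ − b·x̄ = 3.185714 − 0.005633·521.728571 = 0.246876
ŷ(586.5) = a + b·586.5 = 0.246876 + 0.005633·586.5 = 3.550564

3.5506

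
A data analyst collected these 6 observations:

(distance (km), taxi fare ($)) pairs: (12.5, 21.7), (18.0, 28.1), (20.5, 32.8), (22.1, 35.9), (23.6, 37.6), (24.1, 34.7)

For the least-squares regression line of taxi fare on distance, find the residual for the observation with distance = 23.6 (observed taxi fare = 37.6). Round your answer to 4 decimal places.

n = 6, Σx = 120.8, Σy = 190.8, Σxy = 3966.47, Σx² = 2526.68
Sxx = Σx² − (Σx)²/n = 2526.68 − 2432.106667 = 94.573333
Sxy = Σxy − (Σx)(Σy)/n = 3966.47 − 3841.44 = 125.03
b = Sxy/Sxx = 125.03/94.573333 = 1.322043
a = ȳ − b·x̄ = 31.8 − 1.322043·20.133333 = 5.182870
ŷ(23.6) = 5.182870 + 1.322043·23.6 = 36.383082
residual = y − ŷ = 37.6 − 36.383082 = 1.216918

1.2169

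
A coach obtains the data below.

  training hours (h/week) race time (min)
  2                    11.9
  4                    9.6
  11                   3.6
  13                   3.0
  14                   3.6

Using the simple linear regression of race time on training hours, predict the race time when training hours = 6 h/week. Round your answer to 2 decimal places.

8.41

n = 5, Σx = 44, Σy = 31.7, Σxy = 191.2, Σx² = 506
Sxx = Σx² − (Σx)²/n = 506 − 387.2 = 118.8
Sxy = Σxy − (Σx)(Σy)/n = 191.2 − 278.96 = -87.76
b = Sxy/Sxx = -87.76/118.8 = -0.738721
a = ȳ − b·x̄ = 6.34 − (-0.738721)·8.8 = 12.840741
ŷ(6) = a + b·6 = 12.840741 + (-0.738721)·6 = 8.408418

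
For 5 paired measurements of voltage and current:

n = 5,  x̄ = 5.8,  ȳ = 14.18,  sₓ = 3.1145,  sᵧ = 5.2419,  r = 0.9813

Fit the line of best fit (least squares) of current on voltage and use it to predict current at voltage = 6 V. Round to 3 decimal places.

14.510

b = r · sᵧ/sₓ = 0.9813 · 5.2419/3.1145 = 1.651590
a = ȳ − b·x̄ = 14.18 − 1.651590·5.8 = 4.600779
ŷ(6) = a + b·6 = 4.600779 + 1.651590·6 = 14.510318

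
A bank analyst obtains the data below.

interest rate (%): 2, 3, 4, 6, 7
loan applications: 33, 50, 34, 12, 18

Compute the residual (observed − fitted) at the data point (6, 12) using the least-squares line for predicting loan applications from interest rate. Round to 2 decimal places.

-8.40

n = 5, Σx = 22, Σy = 147, Σxy = 550, Σx² = 114
Sxx = Σx² − (Σx)²/n = 114 − 96.8 = 17.2
Sxy = Σxy − (Σx)(Σy)/n = 550 − 646.8 = -96.8
b = Sxy/Sxx = -96.8/17.2 = -5.627907
a = ȳ − b·x̄ = 29.4 − (-5.627907)·4.4 = 54.162791
ŷ(6) = 54.162791 + (-5.627907)·6 = 20.395349
residual = y − ŷ = 12 − 20.395349 = -8.395349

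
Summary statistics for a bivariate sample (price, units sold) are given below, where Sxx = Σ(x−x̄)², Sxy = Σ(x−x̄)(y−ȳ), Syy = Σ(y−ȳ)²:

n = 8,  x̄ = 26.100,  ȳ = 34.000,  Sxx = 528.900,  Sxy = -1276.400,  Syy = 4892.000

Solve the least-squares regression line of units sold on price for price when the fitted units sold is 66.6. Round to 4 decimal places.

b = Sxy/Sxx = -1276.4/528.9 = -2.413311
a = ȳ − b·x̄ = 34 − (-2.413311)·26.1 = 96.987408
Set a + b·x = 66.6: x = (66.6 − 96.987408) / (-2.413311) = 12.591586

12.5916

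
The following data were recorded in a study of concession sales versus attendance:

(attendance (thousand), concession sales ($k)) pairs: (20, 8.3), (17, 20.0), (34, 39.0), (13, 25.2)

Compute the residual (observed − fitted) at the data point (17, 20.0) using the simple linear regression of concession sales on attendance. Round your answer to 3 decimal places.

0.349

n = 4, Σx = 84, Σy = 92.5, Σxy = 2159.6, Σx² = 2014
Sxx = Σx² − (Σx)²/n = 2014 − 1764 = 250
Sxy = Σxy − (Σx)(Σy)/n = 2159.6 − 1942.5 = 217.1
b = Sxy/Sxx = 217.1/250 = 0.8684
a = ȳ − b·x̄ = 23.125 − 0.8684·21 = 4.8886
ŷ(17) = 4.8886 + 0.8684·17 = 19.6514
residual = y − ŷ = 20.0 − 19.6514 = 0.3486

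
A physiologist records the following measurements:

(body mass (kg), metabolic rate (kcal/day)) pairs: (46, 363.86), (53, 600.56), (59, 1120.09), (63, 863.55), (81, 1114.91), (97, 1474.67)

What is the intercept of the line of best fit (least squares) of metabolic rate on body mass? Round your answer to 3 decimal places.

-330.844

n = 6, Σx = 399, Σy = 5537.64, Σxy = 402406.9, Σx² = 28345
Sxx = Σx² − (Σx)²/n = 28345 − 26533.5 = 1811.5
Sxy = Σxy − (Σx)(Σy)/n = 402406.9 − 368253.06 = 34153.84
b = Sxy/Sxx = 34153.84/1811.5 = 18.853900
a = ȳ − b·x̄ = 922.94 − 18.853900·66.5 = -330.844356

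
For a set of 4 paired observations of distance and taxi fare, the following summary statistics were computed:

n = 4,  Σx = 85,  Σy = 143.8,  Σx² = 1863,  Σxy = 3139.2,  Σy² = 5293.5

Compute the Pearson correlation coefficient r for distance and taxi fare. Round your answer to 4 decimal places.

0.9952

Sxx = Σx² − (Σx)²/n = 1863 − 1806.25 = 56.75
Sxy = Σxy − (Σx)(Σy)/n = 3139.2 − 3055.75 = 83.45
Syy = Σy² − (Σy)²/n = 5293.5 − 5169.61 = 123.89
r = Sxy/√(Sxx·Syy) = 83.45/√(7030.7575) = 83.45/83.849612 = 0.995234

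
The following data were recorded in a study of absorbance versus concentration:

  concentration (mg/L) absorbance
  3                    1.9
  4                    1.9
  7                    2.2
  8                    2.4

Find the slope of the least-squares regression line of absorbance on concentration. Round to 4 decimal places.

n = 4, Σx = 22, Σy = 8.4, Σxy = 47.9, Σx² = 138
Sxx = Σx² − (Σx)²/n = 138 − 121 = 17
Sxy = Σxy − (Σx)(Σy)/n = 47.9 − 46.2 = 1.7
b = Sxy/Sxx = 1.7/17 = 0.1

0.1000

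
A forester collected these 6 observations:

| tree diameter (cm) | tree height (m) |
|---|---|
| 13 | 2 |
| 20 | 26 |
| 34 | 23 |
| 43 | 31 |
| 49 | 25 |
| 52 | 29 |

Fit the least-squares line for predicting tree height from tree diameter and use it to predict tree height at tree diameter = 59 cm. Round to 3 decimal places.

n = 6, Σx = 211, Σy = 136, Σxy = 5394, Σx² = 8679
Sxx = Σx² − (Σx)²/n = 8679 − 7420.166667 = 1258.833333
Sxy = Σxy − (Σx)(Σy)/n = 5394 − 4782.666667 = 611.333333
b = Sxy/Sxx = 611.333333/1258.833333 = 0.485635
a = ȳ − b·x̄ = 22.666667 − 0.485635·35.166667 = 5.588508
ŷ(59) = a + b·59 = 5.588508 + 0.485635·59 = 34.240964

34.241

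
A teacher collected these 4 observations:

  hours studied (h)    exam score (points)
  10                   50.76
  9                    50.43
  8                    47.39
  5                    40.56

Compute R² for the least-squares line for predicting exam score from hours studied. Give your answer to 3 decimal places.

n = 4, Σx = 32, Σy = 189.14, Σxy = 1543.39, Σx² = 270, Σy² = 9010.6882
Sxx = Σx² − (Σx)²/n = 270 − 256 = 14
Sxy = Σxy − (Σx)(Σy)/n = 1543.39 − 1513.12 = 30.27
Syy = Σy² − (Σy)²/n = 9010.6882 − 8943.4849 = 67.2033
R² = Sxy²/(Sxx·Syy) = (30.27)²/(14·67.2033) = 0.973882

0.974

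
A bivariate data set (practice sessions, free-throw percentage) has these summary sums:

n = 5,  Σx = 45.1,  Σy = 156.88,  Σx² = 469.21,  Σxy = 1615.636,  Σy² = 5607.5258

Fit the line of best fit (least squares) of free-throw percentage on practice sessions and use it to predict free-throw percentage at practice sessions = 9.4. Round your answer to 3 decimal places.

Sxx = Σx² − (Σx)²/n = 469.21 − 406.802 = 62.408
Sxy = Σxy − (Σx)(Σy)/n = 1615.636 − 1415.0576 = 200.5784
b = Sxy/Sxx = 200.5784/62.408 = 3.213985
a = ȳ − b·x̄ = 31.376 − 3.213985·9.02 = 2.385852
ŷ(9.4) = a + b·9.4 = 2.385852 + 3.213985·9.4 = 32.597314

32.597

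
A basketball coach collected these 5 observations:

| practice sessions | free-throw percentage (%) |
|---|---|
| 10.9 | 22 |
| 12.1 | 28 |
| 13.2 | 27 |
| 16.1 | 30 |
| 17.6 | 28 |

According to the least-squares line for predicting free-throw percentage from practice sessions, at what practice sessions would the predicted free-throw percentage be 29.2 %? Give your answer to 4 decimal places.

16.9035

n = 5, Σx = 69.9, Σy = 135, Σxy = 1910.8, Σx² = 1008.43
Sxx = Σx² − (Σx)²/n = 1008.43 − 977.202 = 31.228
Sxy = Σxy − (Σx)(Σy)/n = 1910.8 − 1887.3 = 23.5
b = Sxy/Sxx = 23.5/31.228 = 0.752530
a = ȳ − b·x̄ = 27 − 0.752530·13.98 = 16.479634
Set a + b·x = 29.2: x = (29.2 − 16.479634) / 0.752530 = 16.903472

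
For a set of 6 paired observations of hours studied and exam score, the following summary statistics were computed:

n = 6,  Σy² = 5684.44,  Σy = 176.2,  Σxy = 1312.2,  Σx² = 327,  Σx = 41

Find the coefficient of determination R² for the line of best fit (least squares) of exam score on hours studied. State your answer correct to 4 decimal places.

Sxx = Σx² − (Σx)²/n = 327 − 280.166667 = 46.833333
Sxy = Σxy − (Σx)(Σy)/n = 1312.2 − 1204.033333 = 108.166667
Syy = Σy² − (Σy)²/n = 5684.44 − 5174.406667 = 510.033333
R² = Sxy²/(Sxx·Syy) = (108.166667)²/(46.833333·510.033333) = 0.489816

0.4898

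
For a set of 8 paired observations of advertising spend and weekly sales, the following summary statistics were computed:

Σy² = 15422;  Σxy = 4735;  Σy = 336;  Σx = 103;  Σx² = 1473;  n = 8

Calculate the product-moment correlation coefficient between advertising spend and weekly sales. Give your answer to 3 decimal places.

Sxx = Σx² − (Σx)²/n = 1473 − 1326.125 = 146.875
Sxy = Σxy − (Σx)(Σy)/n = 4735 − 4326 = 409
Syy = Σy² − (Σy)²/n = 15422 − 14112 = 1310
r = Sxy/√(Sxx·Syy) = 409/√(192406.25) = 409/438.641368 = 0.932425

0.932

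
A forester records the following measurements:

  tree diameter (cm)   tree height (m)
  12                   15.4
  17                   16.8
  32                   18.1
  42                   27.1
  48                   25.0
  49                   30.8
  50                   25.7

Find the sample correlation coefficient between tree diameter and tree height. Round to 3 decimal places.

0.907

n = 7, Σx = 250, Σy = 158.9, Σxy = 6182, Σx² = 10426, Σy² = 3815.55
Sxx = Σx² − (Σx)²/n = 10426 − 8928.571429 = 1497.428571
Sxy = Σxy − (Σx)(Σy)/n = 6182 − 5675 = 507
Syy = Σy² − (Σy)²/n = 3815.55 − 3607.03 = 208.52
r = Sxy/√(Sxx·Syy) = 507/√(312243.805714) = 507/558.787800 = 0.907321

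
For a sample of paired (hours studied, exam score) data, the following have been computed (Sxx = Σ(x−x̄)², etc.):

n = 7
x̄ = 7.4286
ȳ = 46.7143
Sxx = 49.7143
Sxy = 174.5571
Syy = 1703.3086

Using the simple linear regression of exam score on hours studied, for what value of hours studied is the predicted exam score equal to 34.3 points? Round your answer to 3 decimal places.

b = Sxy/Sxx = 174.5571/49.7143 = 3.511205
a = ȳ − b·x̄ = 46.7143 − 3.511205·7.4286 = 20.630962
Set a + b·x = 34.3: x = (34.3 − 20.630962) / 3.511205 = 3.892976

3.893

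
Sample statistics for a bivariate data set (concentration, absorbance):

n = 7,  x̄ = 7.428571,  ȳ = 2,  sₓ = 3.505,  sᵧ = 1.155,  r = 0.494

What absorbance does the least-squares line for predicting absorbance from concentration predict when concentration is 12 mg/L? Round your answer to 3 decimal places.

b = r · sᵧ/sₓ = 0.494 · 1.155/3.505 = 0.162787
a = ȳ − b·x̄ = 2 − 0.162787·7.428571 = 0.790722
ŷ(12) = a + b·12 = 0.790722 + 0.162787·12 = 2.744171

2.744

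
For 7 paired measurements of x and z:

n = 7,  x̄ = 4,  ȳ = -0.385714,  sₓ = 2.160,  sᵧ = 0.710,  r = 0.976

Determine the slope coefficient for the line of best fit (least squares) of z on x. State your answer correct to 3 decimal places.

b = r · sᵧ/sₓ = 0.976 · 0.71/2.16 = 0.320815

0.321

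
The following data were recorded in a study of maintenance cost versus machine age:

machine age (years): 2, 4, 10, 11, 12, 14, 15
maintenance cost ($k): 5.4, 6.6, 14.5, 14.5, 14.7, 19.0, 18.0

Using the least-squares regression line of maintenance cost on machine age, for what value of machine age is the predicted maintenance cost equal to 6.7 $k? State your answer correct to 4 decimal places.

3.5189

n = 7, Σx = 68, Σy = 92.7, Σxy = 1054.1, Σx² = 806
Sxx = Σx² − (Σx)²/n = 806 − 660.571429 = 145.428571
Sxy = Σxy − (Σx)(Σy)/n = 1054.1 − 900.514286 = 153.585714
b = Sxy/Sxx = 153.585714/145.428571 = 1.056090
a = ȳ − b·x̄ = 13.242857 − 1.056090·9.714286 = 2.983694
Set a + b·x = 6.7: x = (6.7 − 2.983694) / 1.056090 = 3.518928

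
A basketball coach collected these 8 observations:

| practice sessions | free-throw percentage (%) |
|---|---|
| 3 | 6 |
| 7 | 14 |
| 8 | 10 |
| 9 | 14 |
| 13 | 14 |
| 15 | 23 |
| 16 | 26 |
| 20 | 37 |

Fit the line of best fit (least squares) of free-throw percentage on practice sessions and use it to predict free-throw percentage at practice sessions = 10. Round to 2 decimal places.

n = 8, Σx = 91, Σy = 144, Σxy = 2005, Σx² = 1253
Sxx = Σx² − (Σx)²/n = 1253 − 1035.125 = 217.875
Sxy = Σxy − (Σx)(Σy)/n = 2005 − 1638 = 367
b = Sxy/Sxx = 367/217.875 = 1.684452
a = ȳ − b·x̄ = 18 − 1.684452·11.375 = -1.160643
ŷ(10) = a + b·10 = -1.160643 + 1.684452·10 = 15.683878

15.68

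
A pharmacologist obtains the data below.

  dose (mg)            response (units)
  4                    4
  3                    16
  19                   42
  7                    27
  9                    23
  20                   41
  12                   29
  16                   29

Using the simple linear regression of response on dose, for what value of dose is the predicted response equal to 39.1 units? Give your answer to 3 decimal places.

n = 8, Σx = 90, Σy = 211, Σxy = 2890, Σx² = 1316
Sxx = Σx² − (Σx)²/n = 1316 − 1012.5 = 303.5
Sxy = Σxy − (Σx)(Σy)/n = 2890 − 2373.75 = 516.25
b = Sxy/Sxx = 516.25/303.5 = 1.700988
a = ȳ − b·x̄ = 26.375 − 1.700988·11.25 = 7.238880
Set a + b·x = 39.1: x = (39.1 − 7.238880) / 1.700988 = 18.730944

18.731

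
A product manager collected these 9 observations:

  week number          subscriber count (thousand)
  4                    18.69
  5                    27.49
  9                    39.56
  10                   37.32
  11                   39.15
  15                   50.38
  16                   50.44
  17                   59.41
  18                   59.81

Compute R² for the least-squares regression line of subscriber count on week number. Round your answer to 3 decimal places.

n = 9, Σx = 105, Σy = 382.25, Σxy = 5021.39, Σx² = 1437, Σy² = 17784.6369
Sxx = Σx² − (Σx)²/n = 1437 − 1225 = 212
Sxy = Σxy − (Σx)(Σy)/n = 5021.39 − 4459.583333 = 561.806667
Syy = Σy² − (Σy)²/n = 17784.6369 − 16235.006944 = 1549.629956
R² = Sxy²/(Sxx·Syy) = (561.806667)²/(212·1549.629956) = 0.960749

0.961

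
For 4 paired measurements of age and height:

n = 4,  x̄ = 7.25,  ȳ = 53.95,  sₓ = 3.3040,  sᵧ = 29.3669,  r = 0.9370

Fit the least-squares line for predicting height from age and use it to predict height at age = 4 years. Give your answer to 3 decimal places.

b = r · sᵧ/sₓ = 0.937 · 29.3669/3.304 = 8.328325
a = ȳ − b·x̄ = 53.95 − 8.328325·7.25 = -6.430355
ŷ(4) = a + b·4 = -6.430355 + 8.328325·4 = 26.882944

26.883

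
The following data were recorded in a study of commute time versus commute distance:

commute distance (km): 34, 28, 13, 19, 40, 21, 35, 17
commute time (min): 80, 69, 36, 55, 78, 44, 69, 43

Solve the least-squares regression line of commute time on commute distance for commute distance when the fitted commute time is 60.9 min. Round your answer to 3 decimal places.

26.887

n = 8, Σx = 207, Σy = 474, Σxy = 13355, Σx² = 6025
Sxx = Σx² − (Σx)²/n = 6025 − 5356.125 = 668.875
Sxy = Σxy − (Σx)(Σy)/n = 13355 − 12264.75 = 1090.25
b = Sxy/Sxx = 1090.25/668.875 = 1.629976
a = ȳ − b·x̄ = 59.25 − 1.629976·25.875 = 17.074379
Set a + b·x = 60.9: x = (60.9 − 17.074379) / 1.629976 = 26.887285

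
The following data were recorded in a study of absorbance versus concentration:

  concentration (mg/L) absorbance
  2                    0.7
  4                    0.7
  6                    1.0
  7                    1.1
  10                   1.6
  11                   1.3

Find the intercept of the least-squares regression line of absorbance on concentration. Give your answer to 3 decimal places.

n = 6, Σx = 40, Σy = 6.4, Σxy = 48.2, Σx² = 326
Sxx = Σx² − (Σx)²/n = 326 − 266.666667 = 59.333333
Sxy = Σxy − (Σx)(Σy)/n = 48.2 − 42.666667 = 5.533333
b = Sxy/Sxx = 5.533333/59.333333 = 0.093258
a = ȳ − b·x̄ = 1.066667 − 0.093258·6.666667 = 0.444944

0.445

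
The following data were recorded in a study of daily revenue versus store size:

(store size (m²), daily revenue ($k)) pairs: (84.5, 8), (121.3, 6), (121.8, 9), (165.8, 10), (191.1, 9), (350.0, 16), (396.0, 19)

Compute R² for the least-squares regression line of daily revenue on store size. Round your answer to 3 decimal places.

0.922

n = 7, Σx = 1430.5, Σy = 77, Σxy = 19001.9, Σx² = 380014.03, Σy² = 979
Sxx = Σx² − (Σx)²/n = 380014.03 − 292332.892857 = 87681.137143
Sxy = Σxy − (Σx)(Σy)/n = 19001.9 − 15735.5 = 3266.4
Syy = Σy² − (Σy)²/n = 979 − 847 = 132
R² = Sxy²/(Sxx·Syy) = (3266.4)²/(87681.137143·132) = 0.921847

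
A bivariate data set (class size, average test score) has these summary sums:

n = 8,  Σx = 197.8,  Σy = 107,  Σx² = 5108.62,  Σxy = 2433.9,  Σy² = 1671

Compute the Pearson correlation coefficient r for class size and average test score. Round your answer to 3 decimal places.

-0.926

Sxx = Σx² − (Σx)²/n = 5108.62 − 4890.605 = 218.015
Sxy = Σxy − (Σx)(Σy)/n = 2433.9 − 2645.575 = -211.675
Syy = Σy² − (Σy)²/n = 1671 − 1431.125 = 239.875
r = Sxy/√(Sxx·Syy) = -211.675/√(52296.348125) = -211.675/228.683948 = -0.925622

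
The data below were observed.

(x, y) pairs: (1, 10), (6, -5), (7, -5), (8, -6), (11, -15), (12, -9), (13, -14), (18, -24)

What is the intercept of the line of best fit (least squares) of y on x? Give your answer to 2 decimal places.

9.07

n = 8, Σx = 76, Σy = -68, Σxy = -990, Σx² = 908
Sxx = Σx² − (Σx)²/n = 908 − 722 = 186
Sxy = Σxy − (Σx)(Σy)/n = -990 − (-646) = -344
b = Sxy/Sxx = -344/186 = -1.849462
a = ȳ − b·x̄ = -8.5 − (-1.849462)·9.5 = 9.069892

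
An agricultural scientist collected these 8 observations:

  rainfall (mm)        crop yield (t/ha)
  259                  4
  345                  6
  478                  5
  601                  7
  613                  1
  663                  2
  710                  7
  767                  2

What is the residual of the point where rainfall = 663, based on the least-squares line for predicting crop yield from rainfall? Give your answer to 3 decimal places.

-1.907

n = 8, Σx = 4436, Σy = 34, Σxy = 18146, Σx² = 2683518
Sxx = Σx² − (Σx)²/n = 2683518 − 2459762 = 223756
Sxy = Σxy − (Σx)(Σy)/n = 18146 − 18853 = -707
b = Sxy/Sxx = -707/223756 = -0.003160
a = ȳ − b·x̄ = 4.25 − (-0.003160)·554.5 = 6.002049
ŷ(663) = 6.002049 + (-0.003160)·663 = 3.907173
residual = y − ŷ = 2 − 3.907173 = -1.907173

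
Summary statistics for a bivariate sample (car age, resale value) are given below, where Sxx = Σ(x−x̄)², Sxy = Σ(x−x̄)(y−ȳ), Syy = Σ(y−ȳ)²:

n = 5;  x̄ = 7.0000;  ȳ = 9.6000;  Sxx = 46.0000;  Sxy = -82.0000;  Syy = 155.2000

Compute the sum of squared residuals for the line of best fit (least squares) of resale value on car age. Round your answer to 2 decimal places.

9.03

b = Sxy/Sxx = -82/46 = -1.782609
SSE = Syy − b·Sxy = 155.2 − (-1.782609)·(-82) = 9.026087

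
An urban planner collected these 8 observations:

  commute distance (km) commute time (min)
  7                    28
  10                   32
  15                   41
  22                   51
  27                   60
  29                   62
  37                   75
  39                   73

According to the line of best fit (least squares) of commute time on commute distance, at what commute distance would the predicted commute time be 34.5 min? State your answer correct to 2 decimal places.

11.01

n = 8, Σx = 186, Σy = 422, Σxy = 11293, Σx² = 5318
Sxx = Σx² − (Σx)²/n = 5318 − 4324.5 = 993.5
Sxy = Σxy − (Σx)(Σy)/n = 11293 − 9811.5 = 1481.5
b = Sxy/Sxx = 1481.5/993.5 = 1.491193
a = ȳ − b·x̄ = 52.75 − 1.491193·23.25 = 18.079768
Set a + b·x = 34.5: x = (34.5 − 18.079768) / 1.491193 = 11.011475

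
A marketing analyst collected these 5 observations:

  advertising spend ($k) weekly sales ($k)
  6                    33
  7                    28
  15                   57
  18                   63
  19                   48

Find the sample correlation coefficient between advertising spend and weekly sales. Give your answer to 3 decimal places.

0.862

n = 5, Σx = 65, Σy = 229, Σxy = 3295, Σx² = 995, Σy² = 11395
Sxx = Σx² − (Σx)²/n = 995 − 845 = 150
Sxy = Σxy − (Σx)(Σy)/n = 3295 − 2977 = 318
Syy = Σy² − (Σy)²/n = 11395 − 10488.2 = 906.8
r = Sxy/√(Sxx·Syy) = 318/√(136020) = 318/368.808894 = 0.862235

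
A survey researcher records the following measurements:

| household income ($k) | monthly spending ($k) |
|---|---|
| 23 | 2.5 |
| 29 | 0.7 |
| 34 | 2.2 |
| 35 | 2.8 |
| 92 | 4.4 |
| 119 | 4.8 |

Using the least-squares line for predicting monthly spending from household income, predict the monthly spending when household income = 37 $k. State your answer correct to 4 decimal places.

n = 6, Σx = 332, Σy = 17.4, Σxy = 1226.6, Σx² = 26376
Sxx = Σx² − (Σx)²/n = 26376 − 18370.666667 = 8005.333333
Sxy = Σxy − (Σx)(Σy)/n = 1226.6 − 962.8 = 263.8
b = Sxy/Sxx = 263.8/8005.333333 = 0.032953
a = ȳ − b·x̄ = 2.9 − 0.032953·55.333333 = 1.076599
ŷ(37) = a + b·37 = 1.076599 + 0.032953·37 = 2.295861

2.2959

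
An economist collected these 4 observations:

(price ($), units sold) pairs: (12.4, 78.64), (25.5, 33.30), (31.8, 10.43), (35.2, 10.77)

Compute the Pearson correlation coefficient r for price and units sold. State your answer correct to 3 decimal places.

n = 4, Σx = 104.9, Σy = 133.14, Σxy = 2535.064, Σx² = 3054.29, Σy² = 7517.9174
Sxx = Σx² − (Σx)²/n = 3054.29 − 2751.0025 = 303.2875
Sxy = Σxy − (Σx)(Σy)/n = 2535.064 − 3491.5965 = -956.5325
Syy = Σy² − (Σy)²/n = 7517.9174 − 4431.5649 = 3086.3525
r = Sxy/√(Sxx·Syy) = -956.5325/√(936052.133844) = -956.5325/967.497873 = -0.988666

-0.989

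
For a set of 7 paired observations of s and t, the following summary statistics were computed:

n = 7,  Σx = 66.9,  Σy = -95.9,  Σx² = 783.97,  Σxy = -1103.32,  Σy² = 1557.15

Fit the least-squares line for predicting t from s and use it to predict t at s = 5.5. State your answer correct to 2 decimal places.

Sxx = Σx² − (Σx)²/n = 783.97 − 639.372857 = 144.597143
Sxy = Σxy − (Σx)(Σy)/n = -1103.32 − (-916.53) = -186.79
b = Sxy/Sxx = -186.79/144.597143 = -1.291796
a = ȳ − b·x̄ = -13.7 − (-1.291796)·9.557143 = -1.354122
ŷ(5.5) = a + b·5.5 = -1.354122 + (-1.291796)·5.5 = -8.458999

-8.46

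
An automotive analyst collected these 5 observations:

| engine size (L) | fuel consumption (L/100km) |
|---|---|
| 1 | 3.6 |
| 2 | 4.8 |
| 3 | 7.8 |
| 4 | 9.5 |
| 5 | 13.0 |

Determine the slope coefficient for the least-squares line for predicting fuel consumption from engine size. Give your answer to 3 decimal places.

n = 5, Σx = 15, Σy = 38.7, Σxy = 139.6, Σx² = 55
Sxx = Σx² − (Σx)²/n = 55 − 45 = 10
Sxy = Σxy − (Σx)(Σy)/n = 139.6 − 116.1 = 23.5
b = Sxy/Sxx = 23.5/10 = 2.35

2.350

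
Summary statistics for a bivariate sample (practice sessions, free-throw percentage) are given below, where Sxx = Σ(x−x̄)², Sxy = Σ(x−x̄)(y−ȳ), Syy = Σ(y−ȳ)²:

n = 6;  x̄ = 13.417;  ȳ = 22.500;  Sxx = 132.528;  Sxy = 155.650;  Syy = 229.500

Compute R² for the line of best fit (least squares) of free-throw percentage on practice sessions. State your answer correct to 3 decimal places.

0.797

R² = Sxy²/(Sxx·Syy) = (155.65)²/(132.528·229.5) = 0.796541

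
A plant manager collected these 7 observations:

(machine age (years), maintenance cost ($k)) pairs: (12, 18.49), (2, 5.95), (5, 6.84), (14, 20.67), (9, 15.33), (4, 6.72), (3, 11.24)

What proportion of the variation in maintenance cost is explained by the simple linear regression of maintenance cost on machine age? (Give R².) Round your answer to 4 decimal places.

0.8739

n = 7, Σx = 49, Σy = 85.24, Σxy = 755.93, Σx² = 475, Σy² = 1257.822
Sxx = Σx² − (Σx)²/n = 475 − 343 = 132
Sxy = Σxy − (Σx)(Σy)/n = 755.93 − 596.68 = 159.25
Syy = Σy² − (Σy)²/n = 1257.822 − 1037.979657 = 219.842343
R² = Sxy²/(Sxx·Syy) = (159.25)²/(132·219.842343) = 0.873924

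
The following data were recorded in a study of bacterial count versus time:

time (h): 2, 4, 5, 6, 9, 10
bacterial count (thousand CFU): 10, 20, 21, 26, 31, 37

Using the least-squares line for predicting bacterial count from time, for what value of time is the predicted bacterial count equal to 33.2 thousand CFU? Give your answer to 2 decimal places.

n = 6, Σx = 36, Σy = 145, Σxy = 1010, Σx² = 262
Sxx = Σx² − (Σx)²/n = 262 − 216 = 46
Sxy = Σxy − (Σx)(Σy)/n = 1010 − 870 = 140
b = Sxy/Sxx = 140/46 = 3.043478
a = ȳ − b·x̄ = 24.166667 − 3.043478·6 = 5.905797
Set a + b·x = 33.2: x = (33.2 − 5.905797) / 3.043478 = 8.968095

8.97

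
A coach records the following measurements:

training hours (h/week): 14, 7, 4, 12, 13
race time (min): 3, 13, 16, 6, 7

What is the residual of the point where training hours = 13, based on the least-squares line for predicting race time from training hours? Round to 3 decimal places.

n = 5, Σx = 50, Σy = 45, Σxy = 360, Σx² = 574
Sxx = Σx² − (Σx)²/n = 574 − 500 = 74
Sxy = Σxy − (Σx)(Σy)/n = 360 − 450 = -90
b = Sxy/Sxx = -90/74 = -1.216216
a = ȳ − b·x̄ = 9 − (-1.216216)·10 = 21.162162
ŷ(13) = 21.162162 + (-1.216216)·13 = 5.351351
residual = y − ŷ = 7 − 5.351351 = 1.648649

1.649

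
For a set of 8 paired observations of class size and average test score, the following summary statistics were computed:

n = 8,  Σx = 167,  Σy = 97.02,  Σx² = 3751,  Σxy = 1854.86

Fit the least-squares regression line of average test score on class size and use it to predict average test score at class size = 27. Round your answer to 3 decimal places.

8.186

Sxx = Σx² − (Σx)²/n = 3751 − 3486.125 = 264.875
Sxy = Σxy − (Σx)(Σy)/n = 1854.86 − 2025.2925 = -170.4325
b = Sxy/Sxx = -170.4325/264.875 = -0.643445
a = ȳ − b·x̄ = 12.1275 − (-0.643445)·20.875 = 25.559415
ŷ(27) = a + b·27 = 25.559415 + (-0.643445)·27 = 8.186399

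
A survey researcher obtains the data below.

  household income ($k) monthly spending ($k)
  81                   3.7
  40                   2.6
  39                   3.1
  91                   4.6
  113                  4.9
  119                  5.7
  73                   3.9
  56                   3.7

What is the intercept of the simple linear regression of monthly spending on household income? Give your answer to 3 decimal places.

n = 8, Σx = 612, Σy = 32.2, Σxy = 2667.1, Σx² = 53358
Sxx = Σx² − (Σx)²/n = 53358 − 46818 = 6540
Sxy = Σxy − (Σx)(Σy)/n = 2667.1 − 2463.3 = 203.8
b = Sxy/Sxx = 203.8/6540 = 0.031162
a = ȳ − b·x̄ = 4.025 − 0.031162·76.5 = 1.641101

1.641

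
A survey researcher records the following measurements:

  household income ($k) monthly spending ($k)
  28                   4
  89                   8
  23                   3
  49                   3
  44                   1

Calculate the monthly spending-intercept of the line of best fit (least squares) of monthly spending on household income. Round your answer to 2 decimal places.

n = 5, Σx = 233, Σy = 19, Σxy = 1084, Σx² = 13571
Sxx = Σx² − (Σx)²/n = 13571 − 10857.8 = 2713.2
Sxy = Σxy − (Σx)(Σy)/n = 1084 − 885.4 = 198.6
b = Sxy/Sxx = 198.6/2713.2 = 0.073198
a = ȳ − b·x̄ = 3.8 − 0.073198·46.6 = 0.388987

0.39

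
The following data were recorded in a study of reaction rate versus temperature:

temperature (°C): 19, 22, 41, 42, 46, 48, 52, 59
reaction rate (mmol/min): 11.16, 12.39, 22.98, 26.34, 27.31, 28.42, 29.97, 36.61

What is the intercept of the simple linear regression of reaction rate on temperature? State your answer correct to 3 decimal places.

-1.068

n = 8, Σx = 329, Σy = 195.18, Σxy = 8871.93, Σx² = 14895
Sxx = Σx² − (Σx)²/n = 14895 − 13530.125 = 1364.875
Sxy = Σxy − (Σx)(Σy)/n = 8871.93 − 8026.7775 = 845.1525
b = Sxy/Sxx = 845.1525/1364.875 = 0.619216
a = ȳ − b·x̄ = 24.3975 − 0.619216·41.125 = -1.067760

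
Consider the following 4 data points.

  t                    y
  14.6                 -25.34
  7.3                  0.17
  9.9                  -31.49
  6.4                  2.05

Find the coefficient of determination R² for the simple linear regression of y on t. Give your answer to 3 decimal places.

0.587

n = 4, Σx = 38.2, Σy = -54.61, Σxy = -667.354, Σx² = 405.42, Σy² = 1637.9671
Sxx = Σx² − (Σx)²/n = 405.42 − 364.81 = 40.61
Sxy = Σxy − (Σx)(Σy)/n = -667.354 − (-521.5255) = -145.8285
Syy = Σy² − (Σy)²/n = 1637.9671 − 745.563025 = 892.404075
R² = Sxy²/(Sxx·Syy) = (-145.8285)²/(40.61·892.404075) = 0.586800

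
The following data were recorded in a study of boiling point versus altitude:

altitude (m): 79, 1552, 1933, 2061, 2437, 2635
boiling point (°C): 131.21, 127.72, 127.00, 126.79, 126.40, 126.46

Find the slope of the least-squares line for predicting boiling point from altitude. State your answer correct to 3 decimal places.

-0.002

n = 6, Σx = 10697, Σy = 765.58, Σxy = 1356651.12, Σx² = 23281349
Sxx = Σx² − (Σx)²/n = 23281349 − 19070968.166667 = 4210380.833333
Sxy = Σxy − (Σx)(Σy)/n = 1356651.12 − 1364901.543333 = -8250.423333
b = Sxy/Sxx = -8250.423333/4210380.833333 = -0.001960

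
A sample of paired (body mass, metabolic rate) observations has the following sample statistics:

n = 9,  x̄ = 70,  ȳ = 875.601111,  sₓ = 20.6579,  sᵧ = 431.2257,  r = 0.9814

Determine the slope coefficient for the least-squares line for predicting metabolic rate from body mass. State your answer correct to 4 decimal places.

b = r · sᵧ/sₓ = 0.9814 · 431.2257/20.6579 = 20.486347

20.4863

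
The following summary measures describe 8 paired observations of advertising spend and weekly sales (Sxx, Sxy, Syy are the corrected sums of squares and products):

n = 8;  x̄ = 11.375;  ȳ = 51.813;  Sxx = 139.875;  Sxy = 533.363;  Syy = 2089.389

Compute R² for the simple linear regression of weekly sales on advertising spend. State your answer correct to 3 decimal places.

0.973

R² = Sxy²/(Sxx·Syy) = (533.363)²/(139.875·2089.389) = 0.973389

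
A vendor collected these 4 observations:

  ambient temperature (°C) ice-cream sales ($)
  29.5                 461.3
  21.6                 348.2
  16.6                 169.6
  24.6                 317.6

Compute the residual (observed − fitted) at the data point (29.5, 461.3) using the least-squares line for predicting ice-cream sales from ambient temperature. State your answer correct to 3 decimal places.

2.597

n = 4, Σx = 92.3, Σy = 1296.7, Σxy = 31757.79, Σx² = 2217.53
Sxx = Σx² − (Σx)²/n = 2217.53 − 2129.8225 = 87.7075
Sxy = Σxy − (Σx)(Σy)/n = 31757.79 − 29921.3525 = 1836.4375
b = Sxy/Sxx = 1836.4375/87.7075 = 20.938204
a = ȳ − b·x̄ = 324.175 − 20.938204·23.075 = -158.974050
ŷ(29.5) = -158.974050 + 20.938204·29.5 = 458.702959
residual = y − ŷ = 461.3 − 458.702959 = 2.597041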